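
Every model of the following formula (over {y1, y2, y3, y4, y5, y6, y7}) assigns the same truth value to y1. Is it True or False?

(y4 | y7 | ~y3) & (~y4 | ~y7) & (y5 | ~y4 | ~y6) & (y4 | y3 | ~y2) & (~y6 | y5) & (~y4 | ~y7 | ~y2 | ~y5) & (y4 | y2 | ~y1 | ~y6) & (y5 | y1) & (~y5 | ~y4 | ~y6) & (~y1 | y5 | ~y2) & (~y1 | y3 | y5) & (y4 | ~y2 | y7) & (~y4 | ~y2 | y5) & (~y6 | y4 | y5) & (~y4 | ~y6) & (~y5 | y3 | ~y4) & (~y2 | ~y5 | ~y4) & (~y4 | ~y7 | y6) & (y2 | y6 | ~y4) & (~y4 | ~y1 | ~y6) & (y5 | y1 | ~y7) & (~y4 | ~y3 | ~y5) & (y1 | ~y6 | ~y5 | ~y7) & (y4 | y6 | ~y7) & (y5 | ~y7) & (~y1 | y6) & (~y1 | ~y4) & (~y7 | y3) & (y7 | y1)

Suppose y1 = 0.
(y5) alone gives y5 = 1.
(y7) alone gives y7 = 1.
(~y4) alone gives y4 = 0.
(~y6) alone gives y6 = 0.
But (y6) is also a unit clause — contradiction.
So every satisfying assignment has y1 = True.

True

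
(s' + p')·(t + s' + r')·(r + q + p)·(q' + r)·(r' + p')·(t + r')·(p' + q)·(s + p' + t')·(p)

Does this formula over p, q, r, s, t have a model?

No, unsatisfiable

From the singleton clause (p), p = 1.
From the singleton clause (s'), s = 0.
From the singleton clause (r'), r = 0.
From the singleton clause (q'), q = 0.
But (q) is also a unit clause — contradiction.
No assignment satisfies every clause.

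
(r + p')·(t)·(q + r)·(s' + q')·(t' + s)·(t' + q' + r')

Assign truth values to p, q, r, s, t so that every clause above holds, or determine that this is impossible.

From the singleton clause (t), t = 1.
From the singleton clause (s), s = 1.
From the singleton clause (q'), q = 0.
From the singleton clause (r), r = 1.
Every clause is now satisfied; p is unconstrained.

p ↦ 1, q ↦ 0, r ↦ 1, s ↦ 1, t ↦ 1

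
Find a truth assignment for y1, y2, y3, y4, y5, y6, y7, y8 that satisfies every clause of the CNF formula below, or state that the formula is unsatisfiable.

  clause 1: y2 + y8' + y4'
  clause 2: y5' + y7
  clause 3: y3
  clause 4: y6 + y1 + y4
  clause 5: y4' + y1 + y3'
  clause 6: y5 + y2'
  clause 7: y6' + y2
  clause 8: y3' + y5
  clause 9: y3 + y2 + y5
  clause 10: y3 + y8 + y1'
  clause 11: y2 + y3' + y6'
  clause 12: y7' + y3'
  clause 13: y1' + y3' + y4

The clause (y3) is unit, so y3 = 1.
The clause (y5) is unit, so y5 = 1.
The clause (y7) is unit, so y7 = 1.
That conflicts with the unit clause (y7').

UNSATISFIABLE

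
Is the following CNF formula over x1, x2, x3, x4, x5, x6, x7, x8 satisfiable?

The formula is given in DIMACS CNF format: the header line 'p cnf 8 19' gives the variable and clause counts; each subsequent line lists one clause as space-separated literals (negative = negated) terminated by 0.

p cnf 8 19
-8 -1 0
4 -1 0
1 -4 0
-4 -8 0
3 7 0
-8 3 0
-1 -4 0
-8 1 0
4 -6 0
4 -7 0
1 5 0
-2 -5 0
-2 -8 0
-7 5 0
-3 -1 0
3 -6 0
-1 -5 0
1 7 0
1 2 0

Unsatisfiable

Suppose x8 = False.
Suppose x4 = True.
(x1) alone gives x1 = True.
That conflicts with the unit clause (¬x1).
Undo x4 and try x4 = False.
(¬x1) alone gives x1 = False.
(¬x6) alone gives x6 = False.
(¬x7) alone gives x7 = False.
That conflicts with the unit clause (x7).
Neither x4 = True nor x4 = False works.
Undo x8 and try x8 = True.
(¬x1) alone gives x1 = False.
That conflicts with the unit clause (x1).
Neither x8 = True nor x8 = False works.
No assignment satisfies every clause.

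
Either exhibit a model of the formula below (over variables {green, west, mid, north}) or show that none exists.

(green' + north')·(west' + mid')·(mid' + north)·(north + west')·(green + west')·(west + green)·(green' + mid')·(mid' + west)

green ↦ 1, west ↦ 0, mid ↦ 0, north ↦ 0

Suppose green = 1.
Unit clause (north') forces north = 0.
Unit clause (mid') forces mid = 0.
Unit clause (west') forces west = 0.
Every clause now holds.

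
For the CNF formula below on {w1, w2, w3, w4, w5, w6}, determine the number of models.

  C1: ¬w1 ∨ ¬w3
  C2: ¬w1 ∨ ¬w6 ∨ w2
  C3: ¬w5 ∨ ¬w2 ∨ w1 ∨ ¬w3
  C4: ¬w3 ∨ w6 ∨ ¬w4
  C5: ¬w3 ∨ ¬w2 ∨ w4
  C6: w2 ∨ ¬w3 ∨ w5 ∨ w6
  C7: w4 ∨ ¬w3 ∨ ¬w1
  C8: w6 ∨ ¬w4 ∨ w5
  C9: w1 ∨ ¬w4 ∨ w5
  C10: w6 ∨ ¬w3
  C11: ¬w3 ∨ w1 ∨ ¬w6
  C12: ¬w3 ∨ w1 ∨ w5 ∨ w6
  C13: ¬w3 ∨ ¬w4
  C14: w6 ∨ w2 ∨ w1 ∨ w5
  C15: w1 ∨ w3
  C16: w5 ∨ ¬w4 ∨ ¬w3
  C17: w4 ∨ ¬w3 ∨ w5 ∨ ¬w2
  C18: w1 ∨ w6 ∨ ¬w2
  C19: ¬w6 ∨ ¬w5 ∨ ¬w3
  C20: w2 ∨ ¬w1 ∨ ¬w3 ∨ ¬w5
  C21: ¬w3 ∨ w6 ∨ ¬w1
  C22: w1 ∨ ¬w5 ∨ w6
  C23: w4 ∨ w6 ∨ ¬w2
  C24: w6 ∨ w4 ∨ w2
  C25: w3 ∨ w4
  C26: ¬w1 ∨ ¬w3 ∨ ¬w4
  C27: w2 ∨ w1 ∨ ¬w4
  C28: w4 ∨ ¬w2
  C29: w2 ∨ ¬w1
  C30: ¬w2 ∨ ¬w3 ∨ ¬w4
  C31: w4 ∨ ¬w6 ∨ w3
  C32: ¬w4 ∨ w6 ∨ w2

There are 2^6 = 64 truth assignments over (w1, w2, w3, w4, w5, w6).
Split on w5. With w5 = True, the clauses containing w5 are satisfied and ¬w5 drops from the rest; 2 of the 2^5 = 32 assignments to the other variables satisfy what remains.
With w5 = False, by the same count on the reduced clause set, 1 assignment works.
Total: 2 + 1 = 3.

3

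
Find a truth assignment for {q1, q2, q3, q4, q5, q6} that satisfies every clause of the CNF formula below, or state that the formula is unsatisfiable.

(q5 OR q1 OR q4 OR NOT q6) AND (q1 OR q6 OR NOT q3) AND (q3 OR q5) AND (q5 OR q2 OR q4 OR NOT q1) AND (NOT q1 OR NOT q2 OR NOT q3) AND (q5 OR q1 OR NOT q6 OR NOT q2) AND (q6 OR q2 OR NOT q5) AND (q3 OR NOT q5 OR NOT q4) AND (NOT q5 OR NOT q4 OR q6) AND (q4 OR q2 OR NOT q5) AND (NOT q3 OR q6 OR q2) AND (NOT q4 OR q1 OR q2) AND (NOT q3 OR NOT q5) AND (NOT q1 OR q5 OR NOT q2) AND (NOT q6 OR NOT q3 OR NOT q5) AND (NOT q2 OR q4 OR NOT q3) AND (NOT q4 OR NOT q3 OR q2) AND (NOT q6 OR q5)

Branch on q3: set q3 = false.
Unit clause (q5) forces q5 = true.
Unit clause (NOT q4) forces q4 = false.
Unit clause (q2) forces q2 = true.
Every clause is now satisfied; q1, q6 are unconstrained.

q1: true,  q2: true,  q3: false,  q4: false,  q5: true,  q6: false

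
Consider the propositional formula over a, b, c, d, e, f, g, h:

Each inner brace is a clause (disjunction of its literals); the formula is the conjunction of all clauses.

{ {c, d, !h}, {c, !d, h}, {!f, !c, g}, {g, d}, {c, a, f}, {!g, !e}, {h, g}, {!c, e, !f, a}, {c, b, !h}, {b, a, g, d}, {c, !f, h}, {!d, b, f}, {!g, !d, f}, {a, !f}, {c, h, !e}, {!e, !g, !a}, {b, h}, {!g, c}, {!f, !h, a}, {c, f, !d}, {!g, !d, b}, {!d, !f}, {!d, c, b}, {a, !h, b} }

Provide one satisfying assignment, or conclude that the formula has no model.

a: true, b: false, c: true, d: false, e: false, f: true, g: true, h: true

Suppose g = true.
From the singleton clause (!e), e = false.
From the singleton clause (c), c = true.
Suppose f = true.
From the singleton clause (a), a = true.
From the singleton clause (!d), d = false.
Suppose b = false.
From the singleton clause (h), h = true.
Every clause now holds.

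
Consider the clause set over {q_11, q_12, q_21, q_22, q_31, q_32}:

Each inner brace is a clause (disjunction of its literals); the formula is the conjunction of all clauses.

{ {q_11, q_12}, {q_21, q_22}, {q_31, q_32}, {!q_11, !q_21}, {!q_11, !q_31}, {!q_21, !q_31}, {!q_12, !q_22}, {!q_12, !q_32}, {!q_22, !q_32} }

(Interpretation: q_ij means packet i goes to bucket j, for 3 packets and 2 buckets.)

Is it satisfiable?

Branch on q_11: set q_11 = true.
From the singleton clause (!q_21), q_21 = false.
From the singleton clause (q_22), q_22 = true.
From the singleton clause (!q_31), q_31 = false.
From the singleton clause (q_32), q_32 = true.
That conflicts with the unit clause (!q_32).
Backtrack on q_11: now try q_11 = false.
From the singleton clause (q_12), q_12 = true.
From the singleton clause (!q_22), q_22 = false.
From the singleton clause (q_21), q_21 = true.
From the singleton clause (!q_31), q_31 = false.
From the singleton clause (q_32), q_32 = true.
That conflicts with the unit clause (!q_32).
Either choice for q_11 ends in contradiction.
No assignment satisfies every clause.

No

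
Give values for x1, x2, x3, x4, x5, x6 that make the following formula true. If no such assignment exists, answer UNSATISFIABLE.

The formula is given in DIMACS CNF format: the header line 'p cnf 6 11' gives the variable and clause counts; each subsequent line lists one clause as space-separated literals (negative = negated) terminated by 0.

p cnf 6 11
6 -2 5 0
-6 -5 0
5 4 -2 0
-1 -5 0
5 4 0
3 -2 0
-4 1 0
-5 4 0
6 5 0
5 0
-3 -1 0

Unit clause (x5) forces x5 = True.
Unit clause (¬x6) forces x6 = False.
Unit clause (¬x1) forces x1 = False.
Unit clause (¬x4) forces x4 = False.
That conflicts with the unit clause (x4).

UNSATISFIABLE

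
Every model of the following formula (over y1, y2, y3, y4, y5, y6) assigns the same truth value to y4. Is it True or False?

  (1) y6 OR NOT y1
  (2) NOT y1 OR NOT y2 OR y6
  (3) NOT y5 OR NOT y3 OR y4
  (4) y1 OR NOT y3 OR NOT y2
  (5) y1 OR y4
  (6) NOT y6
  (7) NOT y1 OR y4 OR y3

Suppose y4 = false.
Unit clause (y1) forces y1 = true.
Unit clause (y6) forces y6 = true.
But (NOT y6) is also a unit clause — contradiction.
So every satisfying assignment has y4 = True.

True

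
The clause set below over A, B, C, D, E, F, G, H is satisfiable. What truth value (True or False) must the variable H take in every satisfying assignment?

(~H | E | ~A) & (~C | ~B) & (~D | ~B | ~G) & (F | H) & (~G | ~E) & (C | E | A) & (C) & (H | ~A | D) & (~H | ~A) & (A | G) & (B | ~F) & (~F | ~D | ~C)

True

Suppose H = 0.
(F) alone gives F = 1.
(C) alone gives C = 1.
(~B) alone gives B = 0.
But (B) is also a unit clause — contradiction.
So every satisfying assignment has H = True.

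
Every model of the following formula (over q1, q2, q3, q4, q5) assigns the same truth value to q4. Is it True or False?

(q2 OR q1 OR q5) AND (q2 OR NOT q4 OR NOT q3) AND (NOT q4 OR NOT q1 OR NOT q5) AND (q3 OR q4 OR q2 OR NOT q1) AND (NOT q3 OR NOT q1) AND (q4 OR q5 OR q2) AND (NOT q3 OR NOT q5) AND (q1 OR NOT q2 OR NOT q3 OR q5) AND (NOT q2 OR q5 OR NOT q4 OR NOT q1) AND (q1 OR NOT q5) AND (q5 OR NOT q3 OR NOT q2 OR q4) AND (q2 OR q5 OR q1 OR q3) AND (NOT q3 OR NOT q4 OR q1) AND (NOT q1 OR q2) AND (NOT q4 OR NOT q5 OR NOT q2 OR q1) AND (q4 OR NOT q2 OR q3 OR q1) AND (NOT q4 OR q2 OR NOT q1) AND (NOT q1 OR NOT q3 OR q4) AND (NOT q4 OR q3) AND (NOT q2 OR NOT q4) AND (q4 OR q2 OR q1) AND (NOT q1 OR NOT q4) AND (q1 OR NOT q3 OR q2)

False

Suppose q4 = true.
Unit clause (q3) forces q3 = true.
Unit clause (q2) forces q2 = true.
But (NOT q2) is also a unit clause — contradiction.
So every satisfying assignment has q4 = False.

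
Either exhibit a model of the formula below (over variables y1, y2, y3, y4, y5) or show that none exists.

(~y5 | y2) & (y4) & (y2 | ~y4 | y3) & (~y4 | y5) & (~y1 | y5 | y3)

Unit clause (y4) forces y4 = 1.
Unit clause (y5) forces y5 = 1.
Unit clause (y2) forces y2 = 1.
Every clause is now satisfied; y1, y3 are unconstrained.

y1: 1, y2: 1, y3: 0, y4: 1, y5: 1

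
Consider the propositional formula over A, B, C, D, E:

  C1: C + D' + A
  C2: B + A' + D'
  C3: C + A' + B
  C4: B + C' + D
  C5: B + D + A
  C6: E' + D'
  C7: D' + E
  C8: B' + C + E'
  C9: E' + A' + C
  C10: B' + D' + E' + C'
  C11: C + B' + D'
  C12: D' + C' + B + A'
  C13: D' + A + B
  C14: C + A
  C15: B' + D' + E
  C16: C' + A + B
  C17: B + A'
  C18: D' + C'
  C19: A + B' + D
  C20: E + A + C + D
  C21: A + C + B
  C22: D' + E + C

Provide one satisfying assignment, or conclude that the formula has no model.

Suppose E = 0.
Unit clause (D') forces D = 0.
Suppose B = 1.
Unit clause (A) forces A = 1.
No clause remains; C is free.

A ↦ 1,  B ↦ 1,  C ↦ 1,  D ↦ 0,  E ↦ 0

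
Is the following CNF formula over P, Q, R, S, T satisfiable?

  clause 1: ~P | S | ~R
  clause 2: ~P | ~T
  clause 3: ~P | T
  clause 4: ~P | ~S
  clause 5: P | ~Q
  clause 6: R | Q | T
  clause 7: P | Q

Unsatisfiable

Try P = 0.
Unit clause (~Q) forces Q = 0.
Now (Q) is unsatisfied and unit — conflict.
That branch fails; take P = 1 instead.
Unit clause (~T) forces T = 0.
Now (T) is unsatisfied and unit — conflict.
Both values of P lead to a conflict.
No assignment satisfies every clause.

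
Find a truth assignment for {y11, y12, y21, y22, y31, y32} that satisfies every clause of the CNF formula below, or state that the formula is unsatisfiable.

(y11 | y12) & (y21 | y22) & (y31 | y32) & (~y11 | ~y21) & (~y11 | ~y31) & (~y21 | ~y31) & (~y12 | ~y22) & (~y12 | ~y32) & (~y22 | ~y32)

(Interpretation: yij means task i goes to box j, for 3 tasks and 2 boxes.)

UNSATISFIABLE

Case y11 = 1:
(~y21) alone gives y21 = 0.
(y22) alone gives y22 = 1.
(~y31) alone gives y31 = 0.
(y32) alone gives y32 = 1.
That conflicts with the unit clause (~y32).
Backtrack on y11: now try y11 = 0.
(y12) alone gives y12 = 1.
(~y22) alone gives y22 = 0.
(y21) alone gives y21 = 1.
(~y31) alone gives y31 = 0.
(y32) alone gives y32 = 1.
That conflicts with the unit clause (~y32).
Either choice for y11 ends in contradiction.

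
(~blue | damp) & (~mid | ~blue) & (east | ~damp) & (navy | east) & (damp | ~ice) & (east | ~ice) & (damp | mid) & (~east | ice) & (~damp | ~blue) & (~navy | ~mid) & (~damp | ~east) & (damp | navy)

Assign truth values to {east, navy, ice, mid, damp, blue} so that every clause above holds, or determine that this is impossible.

Case blue = 0:
Case east = 1:
(ice) alone gives ice = 1.
(damp) alone gives damp = 1.
That conflicts with the unit clause (~damp).
Backtrack on east: now try east = 0.
(~damp) alone gives damp = 0.
(navy) alone gives navy = 1.
(~ice) alone gives ice = 0.
(mid) alone gives mid = 1.
That conflicts with the unit clause (~mid).
Both values of east lead to a conflict.
Backtrack on blue: now try blue = 1.
(damp) alone gives damp = 1.
That conflicts with the unit clause (~damp).
Both values of blue lead to a conflict.

UNSATISFIABLE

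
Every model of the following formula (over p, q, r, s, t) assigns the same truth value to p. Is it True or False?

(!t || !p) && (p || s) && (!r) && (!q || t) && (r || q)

False

Suppose p = true.
The clause (!t) is unit, so t = false.
The clause (!r) is unit, so r = false.
The clause (!q) is unit, so q = false.
Now (q) is unsatisfied and unit — conflict.
So every satisfying assignment has p = False.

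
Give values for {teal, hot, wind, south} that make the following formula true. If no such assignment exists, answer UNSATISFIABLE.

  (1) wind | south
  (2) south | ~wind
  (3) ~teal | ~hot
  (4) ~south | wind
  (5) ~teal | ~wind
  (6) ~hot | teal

teal: 0,  hot: 0,  wind: 1,  south: 1

Case wind = 1:
From the singleton clause (south), south = 1.
From the singleton clause (~teal), teal = 0.
From the singleton clause (~hot), hot = 0.
All clauses are satisfied.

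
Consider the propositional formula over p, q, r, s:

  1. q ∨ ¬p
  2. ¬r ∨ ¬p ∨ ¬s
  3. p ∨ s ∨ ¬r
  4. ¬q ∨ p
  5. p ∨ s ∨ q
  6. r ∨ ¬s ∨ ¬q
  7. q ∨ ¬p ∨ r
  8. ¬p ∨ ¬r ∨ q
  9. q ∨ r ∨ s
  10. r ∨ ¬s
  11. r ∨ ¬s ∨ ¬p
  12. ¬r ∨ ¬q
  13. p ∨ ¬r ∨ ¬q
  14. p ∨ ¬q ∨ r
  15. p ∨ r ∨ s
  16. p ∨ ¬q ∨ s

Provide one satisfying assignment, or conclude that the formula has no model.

Case q = False:
From the singleton clause (¬p), p = False.
From the singleton clause (s), s = True.
From the singleton clause (r), r = True.
Every clause now holds.

p ↦ False; q ↦ False; r ↦ True; s ↦ True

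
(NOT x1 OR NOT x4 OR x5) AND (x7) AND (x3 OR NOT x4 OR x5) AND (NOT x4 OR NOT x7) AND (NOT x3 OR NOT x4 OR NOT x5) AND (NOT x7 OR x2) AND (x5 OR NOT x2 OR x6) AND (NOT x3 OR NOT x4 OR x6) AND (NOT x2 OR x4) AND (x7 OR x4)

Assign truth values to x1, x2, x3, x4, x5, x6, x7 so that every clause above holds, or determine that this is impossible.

(x7) alone gives x7 = true.
(NOT x4) alone gives x4 = false.
(x2) alone gives x2 = true.
Now (NOT x2) is unsatisfied and unit — conflict.

UNSATISFIABLE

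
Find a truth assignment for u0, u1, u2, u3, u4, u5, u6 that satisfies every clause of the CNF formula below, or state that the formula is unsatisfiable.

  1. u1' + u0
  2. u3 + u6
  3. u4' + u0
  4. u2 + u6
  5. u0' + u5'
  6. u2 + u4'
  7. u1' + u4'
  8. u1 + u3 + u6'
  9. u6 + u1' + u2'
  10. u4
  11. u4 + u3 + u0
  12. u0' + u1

UNSATISFIABLE

The clause (u4) is unit, so u4 = 1.
The clause (u0) is unit, so u0 = 1.
The clause (u5') is unit, so u5 = 0.
The clause (u2) is unit, so u2 = 1.
The clause (u1') is unit, so u1 = 0.
Now (u1) is unsatisfied and unit — conflict.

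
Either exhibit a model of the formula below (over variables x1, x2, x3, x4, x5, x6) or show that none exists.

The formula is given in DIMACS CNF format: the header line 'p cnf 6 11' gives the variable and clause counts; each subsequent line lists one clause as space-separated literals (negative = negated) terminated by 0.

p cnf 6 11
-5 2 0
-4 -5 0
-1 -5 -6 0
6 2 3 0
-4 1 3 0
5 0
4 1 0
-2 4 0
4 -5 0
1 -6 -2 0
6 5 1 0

The clause (x5) is unit, so x5 = True.
The clause (x2) is unit, so x2 = True.
The clause (¬x4) is unit, so x4 = False.
Now (x4) is unsatisfied and unit — conflict.

UNSATISFIABLE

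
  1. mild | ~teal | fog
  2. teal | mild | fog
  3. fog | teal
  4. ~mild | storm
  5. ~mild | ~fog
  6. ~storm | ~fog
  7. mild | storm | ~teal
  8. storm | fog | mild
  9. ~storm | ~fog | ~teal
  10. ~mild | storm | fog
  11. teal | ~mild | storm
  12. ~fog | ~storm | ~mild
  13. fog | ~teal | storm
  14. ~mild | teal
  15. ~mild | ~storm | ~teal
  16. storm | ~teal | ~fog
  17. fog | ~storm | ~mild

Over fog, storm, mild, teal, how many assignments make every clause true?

There are 2^4 = 16 truth assignments over (fog, storm, mild, teal).
Check each against the 17 clauses (columns in the order fog, storm, mild, teal):
  F F F F  ✗ fails (teal | mild | fog)
  F F F T  ✗ fails (mild | ~teal | fog)
  F F T F  ✗ fails (fog | teal)
  F F T T  ✗ fails (~mild | storm)
  F T F F  ✗ fails (teal | mild | fog)
  F T F T  ✗ fails (mild | ~teal | fog)
  F T T F  ✗ fails (fog | teal)
  F T T T  ✗ fails (~mild | ~storm | ~teal)
  T F F F  ✓ satisfies all
  T F F T  ✗ fails (mild | storm | ~teal)
  T F T F  ✗ fails (~mild | storm)
  T F T T  ✗ fails (~mild | storm)
  T T F F  ✗ fails (~storm | ~fog)
  T T F T  ✗ fails (~storm | ~fog)
  T T T F  ✗ fails (~mild | ~fog)
  T T T T  ✗ fails (~mild | ~fog)
1 of the 16 rows is a model.

1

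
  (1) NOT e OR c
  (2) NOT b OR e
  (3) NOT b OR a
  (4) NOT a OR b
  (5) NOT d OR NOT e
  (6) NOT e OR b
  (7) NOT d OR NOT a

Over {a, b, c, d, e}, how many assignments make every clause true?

5

There are 2^5 = 32 truth assignments over (a, b, c, d, e).
Split on d. With d = true, the clauses containing d are satisfied and NOT d drops from the rest; 2 of the 2^4 = 16 assignments to the other variables satisfy what remains.
With d = false, by the same count on the reduced clause set, 3 assignments work.
Total: 2 + 3 = 5.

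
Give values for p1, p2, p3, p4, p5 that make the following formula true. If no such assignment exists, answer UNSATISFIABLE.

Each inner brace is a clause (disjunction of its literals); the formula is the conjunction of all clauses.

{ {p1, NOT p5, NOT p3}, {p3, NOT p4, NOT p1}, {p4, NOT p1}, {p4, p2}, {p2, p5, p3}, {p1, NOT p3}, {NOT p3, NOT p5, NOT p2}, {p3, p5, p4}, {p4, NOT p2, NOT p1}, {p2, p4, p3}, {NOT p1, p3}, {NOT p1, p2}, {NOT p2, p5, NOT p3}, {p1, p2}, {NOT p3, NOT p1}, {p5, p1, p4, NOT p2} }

p1=false, p2=true, p3=false, p4=false, p5=true

Branch on p4: set p4 = false.
The clause (NOT p1) is unit, so p1 = false.
The clause (p2) is unit, so p2 = true.
The clause (NOT p3) is unit, so p3 = false.
The clause (p5) is unit, so p5 = true.
All clauses are satisfied.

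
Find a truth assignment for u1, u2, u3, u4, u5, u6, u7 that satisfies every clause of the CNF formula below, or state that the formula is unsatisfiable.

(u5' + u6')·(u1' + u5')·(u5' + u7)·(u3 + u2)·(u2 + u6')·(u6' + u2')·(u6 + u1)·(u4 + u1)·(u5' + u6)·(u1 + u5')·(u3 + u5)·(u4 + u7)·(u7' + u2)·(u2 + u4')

Branch on u5: set u5 = 0.
Unit clause (u3) forces u3 = 1.
Branch on u2: set u2 = 1.
Unit clause (u6') forces u6 = 0.
Unit clause (u1) forces u1 = 1.
Branch on u4: set u4 = 1.
No clause remains; u7 is free.

u1: 1; u2: 1; u3: 1; u4: 1; u5: 0; u6: 0; u7: 1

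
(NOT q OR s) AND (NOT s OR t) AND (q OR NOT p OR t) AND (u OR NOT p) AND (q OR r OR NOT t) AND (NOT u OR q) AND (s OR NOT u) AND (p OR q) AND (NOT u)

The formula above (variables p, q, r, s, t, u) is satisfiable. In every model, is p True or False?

Suppose p = true.
The clause (u) is unit, so u = true.
But (NOT u) is also a unit clause — contradiction.
So every satisfying assignment has p = False.

False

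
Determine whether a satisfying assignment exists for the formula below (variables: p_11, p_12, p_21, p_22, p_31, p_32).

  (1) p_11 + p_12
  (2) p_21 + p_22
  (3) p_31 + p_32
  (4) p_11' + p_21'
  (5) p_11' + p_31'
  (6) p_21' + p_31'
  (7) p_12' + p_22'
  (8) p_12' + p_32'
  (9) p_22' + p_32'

Unsatisfiable

Suppose p_11 = 1.
The clause (p_21') is unit, so p_21 = 0.
The clause (p_22) is unit, so p_22 = 1.
The clause (p_31') is unit, so p_31 = 0.
The clause (p_32) is unit, so p_32 = 1.
Now (p_32') is unsatisfied and unit — conflict.
That branch fails; take p_11 = 0 instead.
The clause (p_12) is unit, so p_12 = 1.
The clause (p_22') is unit, so p_22 = 0.
The clause (p_21) is unit, so p_21 = 1.
The clause (p_31') is unit, so p_31 = 0.
The clause (p_32) is unit, so p_32 = 1.
Now (p_32') is unsatisfied and unit — conflict.
Neither p_11 = 1 nor p_11 = 0 works.
No assignment satisfies every clause.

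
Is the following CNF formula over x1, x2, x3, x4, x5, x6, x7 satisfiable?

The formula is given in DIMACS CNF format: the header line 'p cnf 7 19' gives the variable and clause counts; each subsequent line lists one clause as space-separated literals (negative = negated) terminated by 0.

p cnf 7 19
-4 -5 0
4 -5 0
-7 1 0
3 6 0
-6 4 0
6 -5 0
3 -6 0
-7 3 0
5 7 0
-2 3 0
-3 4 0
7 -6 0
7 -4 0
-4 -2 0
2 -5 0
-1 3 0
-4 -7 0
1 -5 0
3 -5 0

Suppose x4 = False.
From the singleton clause (¬x5), x5 = False.
From the singleton clause (¬x6), x6 = False.
From the singleton clause (x3), x3 = True.
That conflicts with the unit clause (¬x3).
That branch fails; take x4 = True instead.
From the singleton clause (¬x5), x5 = False.
From the singleton clause (x7), x7 = True.
That conflicts with the unit clause (¬x7).
Neither x4 = True nor x4 = False works.
No assignment satisfies every clause.

No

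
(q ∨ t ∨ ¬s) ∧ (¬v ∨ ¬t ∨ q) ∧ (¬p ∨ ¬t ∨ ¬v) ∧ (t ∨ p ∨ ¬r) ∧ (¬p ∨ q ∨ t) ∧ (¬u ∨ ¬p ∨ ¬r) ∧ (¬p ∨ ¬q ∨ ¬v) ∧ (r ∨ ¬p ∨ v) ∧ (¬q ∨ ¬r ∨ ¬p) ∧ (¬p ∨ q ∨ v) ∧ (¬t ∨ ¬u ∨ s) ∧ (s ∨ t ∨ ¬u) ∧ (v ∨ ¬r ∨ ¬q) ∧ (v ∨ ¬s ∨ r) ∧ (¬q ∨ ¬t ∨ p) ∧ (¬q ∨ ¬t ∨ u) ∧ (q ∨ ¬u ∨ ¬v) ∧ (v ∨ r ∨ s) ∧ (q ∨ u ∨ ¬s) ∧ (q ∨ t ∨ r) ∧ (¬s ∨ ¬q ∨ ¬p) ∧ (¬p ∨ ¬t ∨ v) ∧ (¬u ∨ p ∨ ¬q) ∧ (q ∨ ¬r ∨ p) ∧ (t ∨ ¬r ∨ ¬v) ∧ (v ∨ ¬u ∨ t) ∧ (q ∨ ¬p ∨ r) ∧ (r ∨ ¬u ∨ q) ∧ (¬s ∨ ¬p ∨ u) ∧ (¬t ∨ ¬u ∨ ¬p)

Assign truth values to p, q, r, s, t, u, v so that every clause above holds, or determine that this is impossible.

p ↦ False,  q ↦ True,  r ↦ False,  s ↦ True,  t ↦ False,  u ↦ False,  v ↦ True

Case q = True:
Case p = False:
From the singleton clause (¬t), t = False.
From the singleton clause (¬r), r = False.
From the singleton clause (¬u), u = False.
Case v = True:
Every clause is now satisfied; s is unconstrained.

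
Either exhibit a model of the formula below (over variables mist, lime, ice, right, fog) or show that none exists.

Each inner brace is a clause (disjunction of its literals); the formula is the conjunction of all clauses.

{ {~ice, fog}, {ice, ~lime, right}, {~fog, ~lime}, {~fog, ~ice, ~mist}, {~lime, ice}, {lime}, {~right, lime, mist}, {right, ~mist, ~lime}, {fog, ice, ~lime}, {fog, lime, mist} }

UNSATISFIABLE

From the singleton clause (lime), lime = 1.
From the singleton clause (~fog), fog = 0.
From the singleton clause (~ice), ice = 0.
But (ice) is also a unit clause — contradiction.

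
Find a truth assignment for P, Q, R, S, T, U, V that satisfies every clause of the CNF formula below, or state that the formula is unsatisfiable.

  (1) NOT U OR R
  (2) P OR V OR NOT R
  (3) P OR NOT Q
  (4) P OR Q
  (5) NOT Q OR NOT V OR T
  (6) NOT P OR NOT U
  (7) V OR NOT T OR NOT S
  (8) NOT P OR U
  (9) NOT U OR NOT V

UNSATISFIABLE

Try U = false.
Unit clause (NOT P) forces P = false.
Unit clause (NOT Q) forces Q = false.
But (Q) is also a unit clause — contradiction.
That branch fails; take U = true instead.
Unit clause (R) forces R = true.
Unit clause (NOT P) forces P = false.
Unit clause (V) forces V = true.
But (NOT V) is also a unit clause — contradiction.
Either choice for U ends in contradiction.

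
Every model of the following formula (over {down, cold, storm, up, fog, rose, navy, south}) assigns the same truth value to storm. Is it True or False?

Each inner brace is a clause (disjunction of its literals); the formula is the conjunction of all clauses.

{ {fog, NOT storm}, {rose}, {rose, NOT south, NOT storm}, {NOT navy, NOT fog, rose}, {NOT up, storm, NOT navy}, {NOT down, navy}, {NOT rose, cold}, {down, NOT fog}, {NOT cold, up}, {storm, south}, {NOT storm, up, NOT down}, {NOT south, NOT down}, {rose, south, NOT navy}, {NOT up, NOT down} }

Suppose storm = true.
The clause (fog) is unit, so fog = true.
The clause (rose) is unit, so rose = true.
The clause (cold) is unit, so cold = true.
The clause (down) is unit, so down = true.
The clause (navy) is unit, so navy = true.
The clause (up) is unit, so up = true.
But (NOT up) is also a unit clause — contradiction.
So every satisfying assignment has storm = False.

False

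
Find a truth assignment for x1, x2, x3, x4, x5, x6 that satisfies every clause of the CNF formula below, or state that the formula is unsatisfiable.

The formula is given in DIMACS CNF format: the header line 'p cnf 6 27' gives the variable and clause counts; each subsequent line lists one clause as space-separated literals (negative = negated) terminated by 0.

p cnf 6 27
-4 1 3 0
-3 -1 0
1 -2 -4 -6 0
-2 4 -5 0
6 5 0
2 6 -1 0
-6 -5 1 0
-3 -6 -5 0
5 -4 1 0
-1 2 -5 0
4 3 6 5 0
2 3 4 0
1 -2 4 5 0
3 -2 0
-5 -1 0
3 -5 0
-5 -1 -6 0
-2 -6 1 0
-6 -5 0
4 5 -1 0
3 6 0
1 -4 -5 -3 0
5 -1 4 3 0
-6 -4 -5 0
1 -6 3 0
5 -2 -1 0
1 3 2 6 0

Suppose x3 = False.
From the singleton clause (¬x2), x2 = False.
From the singleton clause (x4), x4 = True.
From the singleton clause (x1), x1 = True.
From the singleton clause (x6), x6 = True.
From the singleton clause (¬x5), x5 = False.
Every clause now holds.

x1 ↦ True; x2 ↦ False; x3 ↦ False; x4 ↦ True; x5 ↦ False; x6 ↦ True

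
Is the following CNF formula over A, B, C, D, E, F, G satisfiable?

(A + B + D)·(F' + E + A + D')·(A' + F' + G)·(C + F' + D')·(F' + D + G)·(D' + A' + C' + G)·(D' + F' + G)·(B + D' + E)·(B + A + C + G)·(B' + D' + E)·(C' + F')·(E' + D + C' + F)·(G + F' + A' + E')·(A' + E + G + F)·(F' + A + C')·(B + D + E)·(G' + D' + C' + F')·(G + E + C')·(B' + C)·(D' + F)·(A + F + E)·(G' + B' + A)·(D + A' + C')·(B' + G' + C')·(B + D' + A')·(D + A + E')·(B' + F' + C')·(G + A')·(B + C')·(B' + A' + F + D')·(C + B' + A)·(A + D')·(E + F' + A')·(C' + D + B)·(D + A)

Suppose C = 0.
(B') alone gives B = 0.
Suppose A = 1.
(D') alone gives D = 0.
(E) alone gives E = 1.
(G) alone gives G = 1.
All clauses hold; F can take either value.
A satisfying assignment: A: 1; B: 0; C: 0; D: 0; E: 1; F: 0; G: 1.

Yes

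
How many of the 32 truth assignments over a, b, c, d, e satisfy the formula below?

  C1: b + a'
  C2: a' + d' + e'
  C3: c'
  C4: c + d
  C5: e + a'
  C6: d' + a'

There are 2^5 = 32 truth assignments over (a, b, c, d, e).
Split on b. With b = 1, the clauses containing b are satisfied and b' drops from the rest; 2 of the 2^4 = 16 assignments to the other variables satisfy what remains.
With b = 0, by the same count on the reduced clause set, 2 assignments work.
(One model: a=F, b=F, c=F, d=T, e=F.)
Total: 2 + 2 = 4.

4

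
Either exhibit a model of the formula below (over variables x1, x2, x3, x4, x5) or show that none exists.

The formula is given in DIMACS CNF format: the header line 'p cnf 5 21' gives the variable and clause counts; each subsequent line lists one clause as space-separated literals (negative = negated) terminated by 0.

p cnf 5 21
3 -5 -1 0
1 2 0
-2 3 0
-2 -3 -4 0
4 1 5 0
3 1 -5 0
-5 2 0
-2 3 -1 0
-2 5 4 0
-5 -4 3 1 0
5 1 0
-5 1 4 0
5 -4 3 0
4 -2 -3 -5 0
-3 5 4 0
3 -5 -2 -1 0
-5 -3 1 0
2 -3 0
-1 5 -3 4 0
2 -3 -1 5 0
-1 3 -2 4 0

x1 ↦ True,  x2 ↦ False,  x3 ↦ False,  x4 ↦ False,  x5 ↦ False

Case x1 = True:
Case x3 = False:
Unit clause (¬x5) forces x5 = False.
Unit clause (¬x2) forces x2 = False.
Unit clause (¬x4) forces x4 = False.
This assignment satisfies each clause.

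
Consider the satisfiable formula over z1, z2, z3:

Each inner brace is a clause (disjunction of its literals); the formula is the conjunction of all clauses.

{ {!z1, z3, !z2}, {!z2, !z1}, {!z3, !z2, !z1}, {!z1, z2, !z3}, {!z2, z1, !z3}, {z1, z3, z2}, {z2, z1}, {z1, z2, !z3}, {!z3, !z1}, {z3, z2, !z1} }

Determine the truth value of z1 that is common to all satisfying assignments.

Suppose z1 = true.
The clause (!z2) is unit, so z2 = false.
The clause (!z3) is unit, so z3 = false.
That conflicts with the unit clause (z3).
So every satisfying assignment has z1 = False.

False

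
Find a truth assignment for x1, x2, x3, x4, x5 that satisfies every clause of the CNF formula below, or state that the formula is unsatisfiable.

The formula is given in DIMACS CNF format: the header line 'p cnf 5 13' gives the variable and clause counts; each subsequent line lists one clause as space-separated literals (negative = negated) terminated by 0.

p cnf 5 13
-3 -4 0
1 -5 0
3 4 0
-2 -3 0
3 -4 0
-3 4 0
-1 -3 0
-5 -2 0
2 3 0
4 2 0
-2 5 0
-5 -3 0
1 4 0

UNSATISFIABLE

Case x3 = False:
(x4) alone gives x4 = True.
That conflicts with the unit clause (¬x4).
Backtrack on x3: now try x3 = True.
(¬x4) alone gives x4 = False.
That conflicts with the unit clause (x4).
Both values of x3 lead to a conflict.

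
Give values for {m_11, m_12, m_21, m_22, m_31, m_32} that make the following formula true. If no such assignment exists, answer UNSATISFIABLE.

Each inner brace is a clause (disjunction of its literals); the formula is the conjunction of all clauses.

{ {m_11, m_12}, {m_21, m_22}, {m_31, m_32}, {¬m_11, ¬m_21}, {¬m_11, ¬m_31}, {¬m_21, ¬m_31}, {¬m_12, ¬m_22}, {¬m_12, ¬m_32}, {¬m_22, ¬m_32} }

Suppose m_11 = True.
(¬m_21) alone gives m_21 = False.
(m_22) alone gives m_22 = True.
(¬m_31) alone gives m_31 = False.
(m_32) alone gives m_32 = True.
But (¬m_32) is also a unit clause — contradiction.
Undo m_11 and try m_11 = False.
(m_12) alone gives m_12 = True.
(¬m_22) alone gives m_22 = False.
(m_21) alone gives m_21 = True.
(¬m_31) alone gives m_31 = False.
(m_32) alone gives m_32 = True.
But (¬m_32) is also a unit clause — contradiction.
Both values of m_11 lead to a conflict.

UNSATISFIABLE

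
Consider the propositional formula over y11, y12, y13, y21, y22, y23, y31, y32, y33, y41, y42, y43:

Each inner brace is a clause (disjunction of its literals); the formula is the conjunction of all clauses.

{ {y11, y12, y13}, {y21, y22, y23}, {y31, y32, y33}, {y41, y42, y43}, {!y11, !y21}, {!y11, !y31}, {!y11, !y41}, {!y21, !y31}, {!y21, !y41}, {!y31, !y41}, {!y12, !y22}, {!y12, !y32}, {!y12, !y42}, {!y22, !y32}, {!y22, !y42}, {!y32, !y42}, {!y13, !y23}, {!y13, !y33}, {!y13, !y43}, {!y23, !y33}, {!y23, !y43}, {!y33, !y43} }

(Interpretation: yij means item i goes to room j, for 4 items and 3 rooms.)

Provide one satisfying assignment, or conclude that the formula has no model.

UNSATISFIABLE

Try y11 = false.
Try y12 = true.
From the singleton clause (!y22), y22 = false.
From the singleton clause (!y32), y32 = false.
From the singleton clause (!y42), y42 = false.
Try y21 = true.
From the singleton clause (!y31), y31 = false.
From the singleton clause (y33), y33 = true.
From the singleton clause (!y41), y41 = false.
From the singleton clause (y43), y43 = true.
That conflicts with the unit clause (!y43).
That branch fails; take y21 = false instead.
From the singleton clause (y23), y23 = true.
From the singleton clause (!y13), y13 = false.
From the singleton clause (!y33), y33 = false.
From the singleton clause (y31), y31 = true.
From the singleton clause (!y41), y41 = false.
From the singleton clause (y43), y43 = true.
That conflicts with the unit clause (!y43).
Neither y21 = true nor y21 = false works.
That branch fails; take y12 = false instead.
From the singleton clause (y13), y13 = true.
From the singleton clause (!y23), y23 = false.
From the singleton clause (!y33), y33 = false.
From the singleton clause (!y43), y43 = false.
Try y21 = true.
From the singleton clause (!y31), y31 = false.
From the singleton clause (y32), y32 = true.
From the singleton clause (!y41), y41 = false.
From the singleton clause (y42), y42 = true.
That conflicts with the unit clause (!y42).
That branch fails; take y21 = false instead.
From the singleton clause (y22), y22 = true.
From the singleton clause (!y32), y32 = false.
From the singleton clause (y31), y31 = true.
From the singleton clause (!y41), y41 = false.
From the singleton clause (y42), y42 = true.
That conflicts with the unit clause (!y42).
Neither y21 = true nor y21 = false works.
Neither y12 = true nor y12 = false works.
That branch fails; take y11 = true instead.
From the singleton clause (!y21), y21 = false.
From the singleton clause (!y31), y31 = false.
From the singleton clause (!y41), y41 = false.
Try y22 = true.
From the singleton clause (!y12), y12 = false.
From the singleton clause (!y32), y32 = false.
From the singleton clause (y33), y33 = true.
From the singleton clause (!y42), y42 = false.
From the singleton clause (y43), y43 = true.
That conflicts with the unit clause (!y43).
That branch fails; take y22 = false instead.
From the singleton clause (y23), y23 = true.
From the singleton clause (!y13), y13 = false.
From the singleton clause (!y33), y33 = false.
From the singleton clause (y32), y32 = true.
From the singleton clause (!y12), y12 = false.
From the singleton clause (!y42), y42 = false.
From the singleton clause (y43), y43 = true.
That conflicts with the unit clause (!y43).
Neither y22 = true nor y22 = false works.
Neither y11 = true nor y11 = false works.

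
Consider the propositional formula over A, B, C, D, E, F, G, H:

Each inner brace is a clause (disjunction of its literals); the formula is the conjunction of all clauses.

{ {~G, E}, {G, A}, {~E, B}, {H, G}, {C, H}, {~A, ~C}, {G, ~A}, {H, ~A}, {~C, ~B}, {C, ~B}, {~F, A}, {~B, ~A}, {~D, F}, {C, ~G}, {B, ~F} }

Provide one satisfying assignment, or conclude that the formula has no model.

Suppose G = 0.
From the singleton clause (A), A = 1.
Now (~A) is unsatisfied and unit — conflict.
Backtrack on G: now try G = 1.
From the singleton clause (E), E = 1.
From the singleton clause (B), B = 1.
From the singleton clause (~C), C = 0.
Now (C) is unsatisfied and unit — conflict.
Neither G = 1 nor G = 0 works.

UNSATISFIABLE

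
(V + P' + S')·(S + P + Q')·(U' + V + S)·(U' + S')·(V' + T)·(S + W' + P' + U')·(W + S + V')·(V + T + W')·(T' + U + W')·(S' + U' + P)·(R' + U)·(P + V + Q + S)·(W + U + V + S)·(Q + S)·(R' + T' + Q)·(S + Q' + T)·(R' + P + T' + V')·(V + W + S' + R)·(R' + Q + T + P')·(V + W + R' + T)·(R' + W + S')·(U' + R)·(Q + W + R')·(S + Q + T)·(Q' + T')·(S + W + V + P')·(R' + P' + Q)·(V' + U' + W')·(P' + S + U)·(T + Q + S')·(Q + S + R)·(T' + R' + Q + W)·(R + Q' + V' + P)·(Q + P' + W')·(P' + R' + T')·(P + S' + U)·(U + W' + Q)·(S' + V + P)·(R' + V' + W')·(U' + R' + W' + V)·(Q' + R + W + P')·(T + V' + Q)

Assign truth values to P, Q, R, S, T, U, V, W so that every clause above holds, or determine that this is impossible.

P ↦ 1; Q ↦ 0; R ↦ 0; S ↦ 1; T ↦ 1; U ↦ 0; V ↦ 1; W ↦ 0

Branch on U: set U = 0.
From the singleton clause (R'), R = 0.
Branch on V: set V = 1.
From the singleton clause (T), T = 1.
From the singleton clause (W'), W = 0.
From the singleton clause (S), S = 1.
From the singleton clause (Q'), Q = 0.
From the singleton clause (P), P = 1.
This assignment satisfies each clause.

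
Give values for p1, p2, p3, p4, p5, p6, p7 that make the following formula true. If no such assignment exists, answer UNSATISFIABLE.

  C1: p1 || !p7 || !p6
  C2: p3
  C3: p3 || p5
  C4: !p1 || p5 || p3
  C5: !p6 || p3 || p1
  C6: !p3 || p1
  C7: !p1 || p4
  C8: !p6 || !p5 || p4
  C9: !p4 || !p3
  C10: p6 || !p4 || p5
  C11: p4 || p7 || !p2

UNSATISFIABLE

(p3) alone gives p3 = true.
(p1) alone gives p1 = true.
(p4) alone gives p4 = true.
Now (!p4) is unsatisfied and unit — conflict.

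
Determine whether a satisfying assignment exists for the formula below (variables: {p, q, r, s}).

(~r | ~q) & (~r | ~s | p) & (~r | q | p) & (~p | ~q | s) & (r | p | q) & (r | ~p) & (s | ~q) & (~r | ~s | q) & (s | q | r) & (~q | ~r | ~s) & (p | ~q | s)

Suppose r = 0.
(~p) alone gives p = 0.
(q) alone gives q = 1.
(s) alone gives s = 1.
This assignment satisfies each clause.
A satisfying assignment: p ↦ 0,  q ↦ 1,  r ↦ 0,  s ↦ 1.

Yes, satisfiable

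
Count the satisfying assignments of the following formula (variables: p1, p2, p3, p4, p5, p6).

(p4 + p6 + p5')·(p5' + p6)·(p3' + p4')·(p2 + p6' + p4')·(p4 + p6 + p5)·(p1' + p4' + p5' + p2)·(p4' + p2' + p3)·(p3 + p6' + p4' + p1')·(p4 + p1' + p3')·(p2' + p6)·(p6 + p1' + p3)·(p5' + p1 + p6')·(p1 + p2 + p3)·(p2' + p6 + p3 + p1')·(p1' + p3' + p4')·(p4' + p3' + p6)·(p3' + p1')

There are 2^6 = 64 truth assignments over (p1, p2, p3, p4, p5, p6).
Split on p3. With p3 = 1, the clauses containing p3 are satisfied and p3' drops from the rest; 2 of the 2^5 = 32 assignments to the other variables satisfy what remains.
With p3 = 0, by the same count on the reduced clause set, 5 assignments work.
Total: 2 + 5 = 7.

7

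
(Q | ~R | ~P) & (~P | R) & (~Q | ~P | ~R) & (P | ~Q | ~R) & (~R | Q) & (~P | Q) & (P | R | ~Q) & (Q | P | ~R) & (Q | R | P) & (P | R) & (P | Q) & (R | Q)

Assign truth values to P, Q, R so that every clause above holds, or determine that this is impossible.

Case P = 0:
Unit clause (R) forces R = 1.
Unit clause (~Q) forces Q = 0.
That conflicts with the unit clause (Q).
Backtrack on P: now try P = 1.
Unit clause (R) forces R = 1.
Unit clause (Q) forces Q = 1.
That conflicts with the unit clause (~Q).
Both values of P lead to a conflict.

UNSATISFIABLE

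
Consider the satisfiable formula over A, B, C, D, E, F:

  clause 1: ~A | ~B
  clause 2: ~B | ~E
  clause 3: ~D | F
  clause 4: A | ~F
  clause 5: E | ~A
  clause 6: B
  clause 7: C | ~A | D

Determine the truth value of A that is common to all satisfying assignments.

Suppose A = 1.
(~B) alone gives B = 0.
Now (B) is unsatisfied and unit — conflict.
So every satisfying assignment has A = False.

False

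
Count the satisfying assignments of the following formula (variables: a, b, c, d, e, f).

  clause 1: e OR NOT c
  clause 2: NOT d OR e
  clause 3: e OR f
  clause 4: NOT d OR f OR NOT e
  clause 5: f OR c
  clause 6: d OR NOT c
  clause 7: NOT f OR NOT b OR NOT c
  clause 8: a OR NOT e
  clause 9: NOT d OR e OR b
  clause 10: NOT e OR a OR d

9

There are 2^6 = 64 truth assignments over (a, b, c, d, e, f).
Split on f. With f = true, the clauses containing f are satisfied and NOT f drops from the rest; 9 of the 2^5 = 32 assignments to the other variables satisfy what remains.
With f = false, by the same count on the reduced clause set, 0 assignments work.
(One model: a=F, b=F, c=F, d=F, e=F, f=T.)
Total: 9 + 0 = 9.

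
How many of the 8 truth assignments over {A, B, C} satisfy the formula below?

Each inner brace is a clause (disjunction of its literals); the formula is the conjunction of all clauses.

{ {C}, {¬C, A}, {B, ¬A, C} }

There are 2^3 = 8 truth assignments over (A, B, C).
Split on A. With A = True, the clauses containing A are satisfied and ¬A drops from the rest; 2 of the 2^2 = 4 assignments to the other variables satisfy what remains.
With A = False, by the same count on the reduced clause set, 0 assignments work.
(One model: A=T, B=F, C=T.)
Total: 2 + 0 = 2.

2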